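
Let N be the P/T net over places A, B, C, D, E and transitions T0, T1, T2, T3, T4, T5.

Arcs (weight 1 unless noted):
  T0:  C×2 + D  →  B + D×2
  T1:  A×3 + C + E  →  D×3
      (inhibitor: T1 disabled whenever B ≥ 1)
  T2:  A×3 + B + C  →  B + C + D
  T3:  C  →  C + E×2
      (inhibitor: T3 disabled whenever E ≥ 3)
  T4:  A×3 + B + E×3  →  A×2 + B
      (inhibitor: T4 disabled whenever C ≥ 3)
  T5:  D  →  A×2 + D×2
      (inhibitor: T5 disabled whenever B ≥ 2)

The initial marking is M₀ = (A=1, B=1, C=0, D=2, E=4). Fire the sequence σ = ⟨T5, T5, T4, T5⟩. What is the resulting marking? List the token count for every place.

step 1: fire T5:  (A=1, B=1, C=0, D=2, E=4) → (A=3, B=1, C=0, D=3, E=4)
step 2: fire T5:  (A=3, B=1, C=0, D=3, E=4) → (A=5, B=1, C=0, D=4, E=4)
step 3: fire T4:  (A=5, B=1, C=0, D=4, E=4) → (A=4, B=1, C=0, D=4, E=1)
step 4: fire T5:  (A=4, B=1, C=0, D=4, E=1) → (A=6, B=1, C=0, D=5, E=1)

(A=6, B=1, C=0, D=5, E=1)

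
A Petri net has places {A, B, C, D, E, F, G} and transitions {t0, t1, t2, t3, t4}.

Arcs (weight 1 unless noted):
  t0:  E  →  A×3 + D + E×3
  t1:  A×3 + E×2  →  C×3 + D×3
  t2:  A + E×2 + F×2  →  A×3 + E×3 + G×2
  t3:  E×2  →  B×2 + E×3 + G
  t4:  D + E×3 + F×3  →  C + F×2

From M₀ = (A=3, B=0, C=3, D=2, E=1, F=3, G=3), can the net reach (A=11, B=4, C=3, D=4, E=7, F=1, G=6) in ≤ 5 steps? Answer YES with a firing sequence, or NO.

NO — not reachable within 5 firings

depth 0: 1 marking
depth 1: 2 markings reached so far
depth 2: 7 markings reached so far
depth 3: 17 markings reached so far
depth 4: 37 markings reached so far
depth 5: 69 markings reached so far
target is not among the 69 markings reachable within 5 steps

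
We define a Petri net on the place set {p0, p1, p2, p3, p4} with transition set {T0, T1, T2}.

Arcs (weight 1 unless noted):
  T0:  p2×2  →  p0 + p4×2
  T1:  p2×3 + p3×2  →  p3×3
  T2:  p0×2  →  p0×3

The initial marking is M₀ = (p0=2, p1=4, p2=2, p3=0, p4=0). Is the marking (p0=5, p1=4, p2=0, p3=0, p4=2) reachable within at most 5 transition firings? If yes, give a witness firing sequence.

YES — reachable via ⟨T0, T2, T2⟩ (3 firings)

step 1: fire T0:  (p0=2, p1=4, p2=2, p3=0, p4=0) → (p0=3, p1=4, p2=0, p3=0, p4=2)
step 2: fire T2:  (p0=3, p1=4, p2=0, p3=0, p4=2) → (p0=4, p1=4, p2=0, p3=0, p4=2)
step 3: fire T2:  (p0=4, p1=4, p2=0, p3=0, p4=2) → (p0=5, p1=4, p2=0, p3=0, p4=2)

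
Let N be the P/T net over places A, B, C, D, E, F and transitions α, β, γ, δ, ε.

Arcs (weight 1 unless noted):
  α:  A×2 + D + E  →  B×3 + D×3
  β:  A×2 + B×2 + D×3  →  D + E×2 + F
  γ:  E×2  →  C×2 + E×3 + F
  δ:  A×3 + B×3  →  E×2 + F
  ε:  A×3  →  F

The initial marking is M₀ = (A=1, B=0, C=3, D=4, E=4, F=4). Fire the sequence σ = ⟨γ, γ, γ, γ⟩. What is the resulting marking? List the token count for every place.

step 1: fire γ:  (A=1, B=0, C=3, D=4, E=4, F=4) → (A=1, B=0, C=5, D=4, E=5, F=5)
step 2: fire γ:  (A=1, B=0, C=5, D=4, E=5, F=5) → (A=1, B=0, C=7, D=4, E=6, F=6)
step 3: fire γ:  (A=1, B=0, C=7, D=4, E=6, F=6) → (A=1, B=0, C=9, D=4, E=7, F=7)
step 4: fire γ:  (A=1, B=0, C=9, D=4, E=7, F=7) → (A=1, B=0, C=11, D=4, E=8, F=8)

(A=1, B=0, C=11, D=4, E=8, F=8)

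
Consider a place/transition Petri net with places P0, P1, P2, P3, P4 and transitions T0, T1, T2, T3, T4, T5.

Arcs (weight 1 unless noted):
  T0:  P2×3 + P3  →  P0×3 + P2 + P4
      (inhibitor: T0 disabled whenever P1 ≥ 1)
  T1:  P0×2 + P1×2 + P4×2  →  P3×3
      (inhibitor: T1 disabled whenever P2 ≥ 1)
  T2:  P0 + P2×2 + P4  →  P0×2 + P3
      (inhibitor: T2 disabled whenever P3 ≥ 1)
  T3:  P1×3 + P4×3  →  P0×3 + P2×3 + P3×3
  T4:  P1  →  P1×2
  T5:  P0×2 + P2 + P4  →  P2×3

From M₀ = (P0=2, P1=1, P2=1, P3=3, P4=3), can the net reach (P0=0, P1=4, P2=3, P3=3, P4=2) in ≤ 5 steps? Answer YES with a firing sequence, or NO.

step 1: fire T4:  (P0=2, P1=1, P2=1, P3=3, P4=3) → (P0=2, P1=2, P2=1, P3=3, P4=3)
step 2: fire T4:  (P0=2, P1=2, P2=1, P3=3, P4=3) → (P0=2, P1=3, P2=1, P3=3, P4=3)
step 3: fire T4:  (P0=2, P1=3, P2=1, P3=3, P4=3) → (P0=2, P1=4, P2=1, P3=3, P4=3)
step 4: fire T5:  (P0=2, P1=4, P2=1, P3=3, P4=3) → (P0=0, P1=4, P2=3, P3=3, P4=2)

YES — reachable via ⟨T4, T4, T4, T5⟩ (4 firings)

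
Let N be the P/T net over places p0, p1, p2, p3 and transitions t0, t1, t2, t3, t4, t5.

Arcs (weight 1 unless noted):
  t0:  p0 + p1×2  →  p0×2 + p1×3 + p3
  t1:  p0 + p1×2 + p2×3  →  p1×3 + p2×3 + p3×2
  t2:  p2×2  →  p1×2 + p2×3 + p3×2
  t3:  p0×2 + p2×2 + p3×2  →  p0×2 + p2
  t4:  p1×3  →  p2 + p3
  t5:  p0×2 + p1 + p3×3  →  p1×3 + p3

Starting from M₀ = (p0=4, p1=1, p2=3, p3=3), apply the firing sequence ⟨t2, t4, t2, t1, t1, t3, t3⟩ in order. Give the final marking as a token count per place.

step 1: fire t2:  (p0=4, p1=1, p2=3, p3=3) → (p0=4, p1=3, p2=4, p3=5)
step 2: fire t4:  (p0=4, p1=3, p2=4, p3=5) → (p0=4, p1=0, p2=5, p3=6)
step 3: fire t2:  (p0=4, p1=0, p2=5, p3=6) → (p0=4, p1=2, p2=6, p3=8)
step 4: fire t1:  (p0=4, p1=2, p2=6, p3=8) → (p0=3, p1=3, p2=6, p3=10)
step 5: fire t1:  (p0=3, p1=3, p2=6, p3=10) → (p0=2, p1=4, p2=6, p3=12)
step 6: fire t3:  (p0=2, p1=4, p2=6, p3=12) → (p0=2, p1=4, p2=5, p3=10)
step 7: fire t3:  (p0=2, p1=4, p2=5, p3=10) → (p0=2, p1=4, p2=4, p3=8)

(p0=2, p1=4, p2=4, p3=8)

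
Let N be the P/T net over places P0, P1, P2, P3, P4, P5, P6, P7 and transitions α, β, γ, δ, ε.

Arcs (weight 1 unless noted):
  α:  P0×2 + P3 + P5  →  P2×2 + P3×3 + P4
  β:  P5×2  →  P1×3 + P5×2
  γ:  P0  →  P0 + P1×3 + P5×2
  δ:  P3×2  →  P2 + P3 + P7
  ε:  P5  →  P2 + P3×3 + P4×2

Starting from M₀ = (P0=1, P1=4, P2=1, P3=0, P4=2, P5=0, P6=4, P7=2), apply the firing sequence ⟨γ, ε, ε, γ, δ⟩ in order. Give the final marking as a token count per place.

(P0=1, P1=10, P2=4, P3=5, P4=6, P5=2, P6=4, P7=3)

step 1: fire γ:  (P0=1, P1=4, P2=1, P3=0, P4=2, P5=0, P6=4, P7=2) → (P0=1, P1=7, P2=1, P3=0, P4=2, P5=2, P6=4, P7=2)
step 2: fire ε:  (P0=1, P1=7, P2=1, P3=0, P4=2, P5=2, P6=4, P7=2) → (P0=1, P1=7, P2=2, P3=3, P4=4, P5=1, P6=4, P7=2)
step 3: fire ε:  (P0=1, P1=7, P2=2, P3=3, P4=4, P5=1, P6=4, P7=2) → (P0=1, P1=7, P2=3, P3=6, P4=6, P5=0, P6=4, P7=2)
step 4: fire γ:  (P0=1, P1=7, P2=3, P3=6, P4=6, P5=0, P6=4, P7=2) → (P0=1, P1=10, P2=3, P3=6, P4=6, P5=2, P6=4, P7=2)
step 5: fire δ:  (P0=1, P1=10, P2=3, P3=6, P4=6, P5=2, P6=4, P7=2) → (P0=1, P1=10, P2=4, P3=5, P4=6, P5=2, P6=4, P7=3)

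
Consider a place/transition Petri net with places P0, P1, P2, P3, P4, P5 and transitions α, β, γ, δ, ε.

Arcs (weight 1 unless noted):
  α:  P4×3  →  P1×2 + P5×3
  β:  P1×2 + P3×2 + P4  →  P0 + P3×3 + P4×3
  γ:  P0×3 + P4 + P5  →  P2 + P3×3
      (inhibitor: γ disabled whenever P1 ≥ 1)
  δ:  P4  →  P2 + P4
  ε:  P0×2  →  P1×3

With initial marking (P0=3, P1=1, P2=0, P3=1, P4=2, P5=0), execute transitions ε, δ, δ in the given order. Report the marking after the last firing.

step 1: fire ε:  (P0=3, P1=1, P2=0, P3=1, P4=2, P5=0) → (P0=1, P1=4, P2=0, P3=1, P4=2, P5=0)
step 2: fire δ:  (P0=1, P1=4, P2=0, P3=1, P4=2, P5=0) → (P0=1, P1=4, P2=1, P3=1, P4=2, P5=0)
step 3: fire δ:  (P0=1, P1=4, P2=1, P3=1, P4=2, P5=0) → (P0=1, P1=4, P2=2, P3=1, P4=2, P5=0)

(P0=1, P1=4, P2=2, P3=1, P4=2, P5=0)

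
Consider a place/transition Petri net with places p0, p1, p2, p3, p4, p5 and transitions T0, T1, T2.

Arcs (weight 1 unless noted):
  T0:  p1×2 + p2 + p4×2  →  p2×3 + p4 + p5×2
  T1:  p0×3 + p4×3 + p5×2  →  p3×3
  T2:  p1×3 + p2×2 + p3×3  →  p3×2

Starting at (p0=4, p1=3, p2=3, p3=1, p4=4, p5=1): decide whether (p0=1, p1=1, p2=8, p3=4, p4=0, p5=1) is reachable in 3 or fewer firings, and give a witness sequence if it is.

NO — not reachable within 3 firings

depth 0: 1 marking
depth 1: 2 markings reached so far
depth 2: 3 markings reached so far
depth 3: 3 markings reached so far
(frontier empty at depth 3; search complete)
target is not among the 3 markings reachable within 3 steps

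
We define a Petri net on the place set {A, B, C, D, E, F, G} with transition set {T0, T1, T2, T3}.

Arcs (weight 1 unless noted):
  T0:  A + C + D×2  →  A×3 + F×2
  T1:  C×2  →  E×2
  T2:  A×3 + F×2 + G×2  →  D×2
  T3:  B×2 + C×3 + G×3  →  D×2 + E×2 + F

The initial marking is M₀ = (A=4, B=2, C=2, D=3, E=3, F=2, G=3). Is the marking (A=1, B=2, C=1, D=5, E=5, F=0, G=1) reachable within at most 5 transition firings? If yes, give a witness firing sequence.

NO — not reachable within 5 firings

depth 0: 1 marking
depth 1: 4 markings reached so far
depth 2: 6 markings reached so far
depth 3: 7 markings reached so far
depth 4: 7 markings reached so far
(frontier empty at depth 4; search complete)
target is not among the 7 markings reachable within 5 steps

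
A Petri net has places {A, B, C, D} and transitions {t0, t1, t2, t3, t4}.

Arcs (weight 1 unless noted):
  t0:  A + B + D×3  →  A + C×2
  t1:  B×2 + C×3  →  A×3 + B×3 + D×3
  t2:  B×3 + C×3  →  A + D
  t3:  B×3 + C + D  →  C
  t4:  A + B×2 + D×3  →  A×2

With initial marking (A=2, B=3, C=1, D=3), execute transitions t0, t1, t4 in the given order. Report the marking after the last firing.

step 1: fire t0:  (A=2, B=3, C=1, D=3) → (A=2, B=2, C=3, D=0)
step 2: fire t1:  (A=2, B=2, C=3, D=0) → (A=5, B=3, C=0, D=3)
step 3: fire t4:  (A=5, B=3, C=0, D=3) → (A=6, B=1, C=0, D=0)

(A=6, B=1, C=0, D=0)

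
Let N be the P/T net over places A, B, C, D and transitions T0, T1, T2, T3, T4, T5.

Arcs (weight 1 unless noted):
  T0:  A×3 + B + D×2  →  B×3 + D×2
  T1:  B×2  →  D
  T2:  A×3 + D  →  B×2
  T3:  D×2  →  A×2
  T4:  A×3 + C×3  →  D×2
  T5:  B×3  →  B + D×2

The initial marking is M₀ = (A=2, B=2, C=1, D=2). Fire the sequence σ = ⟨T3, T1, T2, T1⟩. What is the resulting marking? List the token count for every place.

step 1: fire T3:  (A=2, B=2, C=1, D=2) → (A=4, B=2, C=1, D=0)
step 2: fire T1:  (A=4, B=2, C=1, D=0) → (A=4, B=0, C=1, D=1)
step 3: fire T2:  (A=4, B=0, C=1, D=1) → (A=1, B=2, C=1, D=0)
step 4: fire T1:  (A=1, B=2, C=1, D=0) → (A=1, B=0, C=1, D=1)

(A=1, B=0, C=1, D=1)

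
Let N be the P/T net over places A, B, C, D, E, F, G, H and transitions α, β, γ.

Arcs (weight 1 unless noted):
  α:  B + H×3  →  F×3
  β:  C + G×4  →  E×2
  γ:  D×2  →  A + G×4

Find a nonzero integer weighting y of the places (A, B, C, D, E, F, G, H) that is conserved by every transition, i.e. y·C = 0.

Incidence matrix C (rows=places, cols=transitions):
        α    β    γ
    A   0    0    1
    B  -1    0    0
    C   0   -1    0
    D   0    0   -2
    E   0    2    0
    F   3    0    0
    G   0   -4    4
    H  -3    0    0

Candidate y = [2, 0, 0, 1, 0, 0, 0, 0]; check y·C column-wise:
  col α: 2·0 + 0·-1 + 1·0 + 0·3 + 0·-3 = 0
  col β: 2·0 + 0·-1 + 1·0 + 0·2 + 0·-4 = 0
  col γ: 2·1 + 1·-2 + 0·4 = 0

y = (A:2, B:0, C:0, D:1, E:0, F:0, G:0, H:0)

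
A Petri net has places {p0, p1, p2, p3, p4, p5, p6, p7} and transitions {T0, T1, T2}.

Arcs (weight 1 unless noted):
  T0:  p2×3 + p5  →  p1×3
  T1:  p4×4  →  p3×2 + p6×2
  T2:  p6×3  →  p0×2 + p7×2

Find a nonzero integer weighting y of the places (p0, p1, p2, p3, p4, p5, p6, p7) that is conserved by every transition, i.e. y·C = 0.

y = (p0:0, p1:1, p2:1, p3:0, p4:0, p5:0, p6:0, p7:0)

Incidence matrix C (rows=places, cols=transitions):
       T0   T1   T2
   p0   0    0    2
   p1   3    0    0
   p2  -3    0    0
   p3   0    2    0
   p4   0   -4    0
   p5  -1    0    0
   p6   0    2   -3
   p7   0    0    2

Candidate y = [0, 1, 1, 0, 0, 0, 0, 0]; check y·C column-wise:
  col T0: 1·3 + 1·-3 + 0·-1 = 0
  col T1: 1·0 + 1·0 + 0·2 + 0·-4 + 0·2 = 0
  col T2: 0·2 + 1·0 + 1·0 + 0·-3 + 0·2 = 0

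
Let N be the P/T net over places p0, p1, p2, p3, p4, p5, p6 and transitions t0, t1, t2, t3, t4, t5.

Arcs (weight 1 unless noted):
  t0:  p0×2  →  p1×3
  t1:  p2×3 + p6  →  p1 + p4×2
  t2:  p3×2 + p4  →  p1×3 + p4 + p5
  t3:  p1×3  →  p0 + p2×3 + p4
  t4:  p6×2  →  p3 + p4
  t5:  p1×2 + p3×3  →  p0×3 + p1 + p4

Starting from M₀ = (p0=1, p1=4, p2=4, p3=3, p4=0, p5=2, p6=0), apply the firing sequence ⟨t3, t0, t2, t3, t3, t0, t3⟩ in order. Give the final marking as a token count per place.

(p0=1, p1=1, p2=16, p3=1, p4=4, p5=3, p6=0)

step 1: fire t3:  (p0=1, p1=4, p2=4, p3=3, p4=0, p5=2, p6=0) → (p0=2, p1=1, p2=7, p3=3, p4=1, p5=2, p6=0)
step 2: fire t0:  (p0=2, p1=1, p2=7, p3=3, p4=1, p5=2, p6=0) → (p0=0, p1=4, p2=7, p3=3, p4=1, p5=2, p6=0)
step 3: fire t2:  (p0=0, p1=4, p2=7, p3=3, p4=1, p5=2, p6=0) → (p0=0, p1=7, p2=7, p3=1, p4=1, p5=3, p6=0)
step 4: fire t3:  (p0=0, p1=7, p2=7, p3=1, p4=1, p5=3, p6=0) → (p0=1, p1=4, p2=10, p3=1, p4=2, p5=3, p6=0)
step 5: fire t3:  (p0=1, p1=4, p2=10, p3=1, p4=2, p5=3, p6=0) → (p0=2, p1=1, p2=13, p3=1, p4=3, p5=3, p6=0)
step 6: fire t0:  (p0=2, p1=1, p2=13, p3=1, p4=3, p5=3, p6=0) → (p0=0, p1=4, p2=13, p3=1, p4=3, p5=3, p6=0)
step 7: fire t3:  (p0=0, p1=4, p2=13, p3=1, p4=3, p5=3, p6=0) → (p0=1, p1=1, p2=16, p3=1, p4=4, p5=3, p6=0)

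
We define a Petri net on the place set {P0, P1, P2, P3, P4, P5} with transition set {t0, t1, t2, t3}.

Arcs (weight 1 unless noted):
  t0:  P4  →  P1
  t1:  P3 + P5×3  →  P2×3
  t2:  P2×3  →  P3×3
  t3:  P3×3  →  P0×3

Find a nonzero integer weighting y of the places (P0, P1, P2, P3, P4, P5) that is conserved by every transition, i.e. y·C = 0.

y = (P0:0, P1:1, P2:0, P3:0, P4:1, P5:0)

Incidence matrix C (rows=places, cols=transitions):
       t0   t1   t2   t3
   P0   0    0    0    3
   P1   1    0    0    0
   P2   0    3   -3    0
   P3   0   -1    3   -3
   P4  -1    0    0    0
   P5   0   -3    0    0

Candidate y = [0, 1, 0, 0, 1, 0]; check y·C column-wise:
  col t0: 1·1 + 1·-1 = 0
  col t1: 1·0 + 0·3 + 0·-1 + 1·0 + 0·-3 = 0
  col t2: 1·0 + 0·-3 + 0·3 + 1·0 = 0
  col t3: 0·3 + 1·0 + 0·-3 + 1·0 = 0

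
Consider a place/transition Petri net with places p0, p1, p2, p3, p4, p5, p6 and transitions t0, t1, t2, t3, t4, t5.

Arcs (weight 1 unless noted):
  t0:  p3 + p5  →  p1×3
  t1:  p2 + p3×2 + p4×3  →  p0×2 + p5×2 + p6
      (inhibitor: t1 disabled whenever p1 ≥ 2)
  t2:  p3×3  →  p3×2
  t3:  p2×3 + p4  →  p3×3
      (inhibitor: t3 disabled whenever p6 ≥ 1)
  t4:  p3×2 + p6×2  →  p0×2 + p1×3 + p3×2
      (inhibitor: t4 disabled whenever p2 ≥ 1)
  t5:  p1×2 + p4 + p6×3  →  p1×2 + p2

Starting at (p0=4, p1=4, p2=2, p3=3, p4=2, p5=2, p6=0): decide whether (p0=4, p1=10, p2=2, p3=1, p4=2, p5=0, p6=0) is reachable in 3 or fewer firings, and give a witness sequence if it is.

step 1: fire t0:  (p0=4, p1=4, p2=2, p3=3, p4=2, p5=2, p6=0) → (p0=4, p1=7, p2=2, p3=2, p4=2, p5=1, p6=0)
step 2: fire t0:  (p0=4, p1=7, p2=2, p3=2, p4=2, p5=1, p6=0) → (p0=4, p1=10, p2=2, p3=1, p4=2, p5=0, p6=0)

YES — reachable via ⟨t0, t0⟩ (2 firings)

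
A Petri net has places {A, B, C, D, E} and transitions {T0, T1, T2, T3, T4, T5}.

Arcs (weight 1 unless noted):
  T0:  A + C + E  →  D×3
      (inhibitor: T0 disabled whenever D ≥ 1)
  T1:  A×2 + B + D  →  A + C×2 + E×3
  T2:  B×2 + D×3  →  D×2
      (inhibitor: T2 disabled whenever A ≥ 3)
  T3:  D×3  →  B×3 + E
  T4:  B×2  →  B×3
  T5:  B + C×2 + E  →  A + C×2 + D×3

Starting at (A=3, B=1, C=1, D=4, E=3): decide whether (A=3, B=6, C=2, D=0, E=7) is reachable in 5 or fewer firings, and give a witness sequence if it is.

NO — not reachable within 5 firings

depth 0: 1 marking
depth 1: 3 markings reached so far
depth 2: 5 markings reached so far
depth 3: 9 markings reached so far
depth 4: 19 markings reached so far
depth 5: 38 markings reached so far
target is not among the 38 markings reachable within 5 steps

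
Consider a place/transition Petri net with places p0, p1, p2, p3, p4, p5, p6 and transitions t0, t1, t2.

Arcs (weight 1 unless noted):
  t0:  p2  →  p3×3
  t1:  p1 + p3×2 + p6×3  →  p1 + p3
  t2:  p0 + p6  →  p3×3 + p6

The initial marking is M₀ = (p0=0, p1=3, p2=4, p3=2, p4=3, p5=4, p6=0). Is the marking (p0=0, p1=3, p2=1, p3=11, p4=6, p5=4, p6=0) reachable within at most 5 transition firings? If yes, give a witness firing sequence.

depth 0: 1 marking
depth 1: 2 markings reached so far
depth 2: 3 markings reached so far
depth 3: 4 markings reached so far
depth 4: 5 markings reached so far
depth 5: 5 markings reached so far
(frontier empty at depth 5; search complete)
target is not among the 5 markings reachable within 5 steps

NO — not reachable within 5 firings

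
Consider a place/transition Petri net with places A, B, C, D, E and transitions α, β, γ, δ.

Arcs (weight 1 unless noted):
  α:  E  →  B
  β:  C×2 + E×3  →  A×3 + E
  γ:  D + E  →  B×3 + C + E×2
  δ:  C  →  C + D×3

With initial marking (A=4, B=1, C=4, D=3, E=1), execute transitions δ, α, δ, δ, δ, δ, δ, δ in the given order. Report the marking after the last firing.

step 1: fire δ:  (A=4, B=1, C=4, D=3, E=1) → (A=4, B=1, C=4, D=6, E=1)
step 2: fire α:  (A=4, B=1, C=4, D=6, E=1) → (A=4, B=2, C=4, D=6, E=0)
step 3: fire δ:  (A=4, B=2, C=4, D=6, E=0) → (A=4, B=2, C=4, D=9, E=0)
step 4: fire δ:  (A=4, B=2, C=4, D=9, E=0) → (A=4, B=2, C=4, D=12, E=0)
step 5: fire δ:  (A=4, B=2, C=4, D=12, E=0) → (A=4, B=2, C=4, D=15, E=0)
step 6: fire δ:  (A=4, B=2, C=4, D=15, E=0) → (A=4, B=2, C=4, D=18, E=0)
step 7: fire δ:  (A=4, B=2, C=4, D=18, E=0) → (A=4, B=2, C=4, D=21, E=0)
step 8: fire δ:  (A=4, B=2, C=4, D=21, E=0) → (A=4, B=2, C=4, D=24, E=0)

(A=4, B=2, C=4, D=24, E=0)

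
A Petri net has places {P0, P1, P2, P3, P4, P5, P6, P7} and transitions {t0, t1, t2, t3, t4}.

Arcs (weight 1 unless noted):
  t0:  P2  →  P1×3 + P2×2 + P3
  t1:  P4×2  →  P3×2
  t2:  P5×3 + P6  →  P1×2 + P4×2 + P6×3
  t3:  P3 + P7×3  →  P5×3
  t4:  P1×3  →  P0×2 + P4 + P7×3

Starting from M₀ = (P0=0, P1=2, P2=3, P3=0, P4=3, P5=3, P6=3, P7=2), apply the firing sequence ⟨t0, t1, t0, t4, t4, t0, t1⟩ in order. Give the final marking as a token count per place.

step 1: fire t0:  (P0=0, P1=2, P2=3, P3=0, P4=3, P5=3, P6=3, P7=2) → (P0=0, P1=5, P2=4, P3=1, P4=3, P5=3, P6=3, P7=2)
step 2: fire t1:  (P0=0, P1=5, P2=4, P3=1, P4=3, P5=3, P6=3, P7=2) → (P0=0, P1=5, P2=4, P3=3, P4=1, P5=3, P6=3, P7=2)
step 3: fire t0:  (P0=0, P1=5, P2=4, P3=3, P4=1, P5=3, P6=3, P7=2) → (P0=0, P1=8, P2=5, P3=4, P4=1, P5=3, P6=3, P7=2)
step 4: fire t4:  (P0=0, P1=8, P2=5, P3=4, P4=1, P5=3, P6=3, P7=2) → (P0=2, P1=5, P2=5, P3=4, P4=2, P5=3, P6=3, P7=5)
step 5: fire t4:  (P0=2, P1=5, P2=5, P3=4, P4=2, P5=3, P6=3, P7=5) → (P0=4, P1=2, P2=5, P3=4, P4=3, P5=3, P6=3, P7=8)
step 6: fire t0:  (P0=4, P1=2, P2=5, P3=4, P4=3, P5=3, P6=3, P7=8) → (P0=4, P1=5, P2=6, P3=5, P4=3, P5=3, P6=3, P7=8)
step 7: fire t1:  (P0=4, P1=5, P2=6, P3=5, P4=3, P5=3, P6=3, P7=8) → (P0=4, P1=5, P2=6, P3=7, P4=1, P5=3, P6=3, P7=8)

(P0=4, P1=5, P2=6, P3=7, P4=1, P5=3, P6=3, P7=8)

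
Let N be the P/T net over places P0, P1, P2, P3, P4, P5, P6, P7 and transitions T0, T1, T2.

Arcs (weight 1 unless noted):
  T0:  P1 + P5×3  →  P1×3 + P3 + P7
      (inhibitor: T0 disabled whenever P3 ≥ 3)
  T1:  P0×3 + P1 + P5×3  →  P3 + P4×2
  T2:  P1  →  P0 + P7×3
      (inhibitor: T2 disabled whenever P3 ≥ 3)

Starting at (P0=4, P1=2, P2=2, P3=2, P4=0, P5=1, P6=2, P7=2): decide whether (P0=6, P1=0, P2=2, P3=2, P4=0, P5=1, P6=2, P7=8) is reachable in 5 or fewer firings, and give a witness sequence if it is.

step 1: fire T2:  (P0=4, P1=2, P2=2, P3=2, P4=0, P5=1, P6=2, P7=2) → (P0=5, P1=1, P2=2, P3=2, P4=0, P5=1, P6=2, P7=5)
step 2: fire T2:  (P0=5, P1=1, P2=2, P3=2, P4=0, P5=1, P6=2, P7=5) → (P0=6, P1=0, P2=2, P3=2, P4=0, P5=1, P6=2, P7=8)

YES — reachable via ⟨T2, T2⟩ (2 firings)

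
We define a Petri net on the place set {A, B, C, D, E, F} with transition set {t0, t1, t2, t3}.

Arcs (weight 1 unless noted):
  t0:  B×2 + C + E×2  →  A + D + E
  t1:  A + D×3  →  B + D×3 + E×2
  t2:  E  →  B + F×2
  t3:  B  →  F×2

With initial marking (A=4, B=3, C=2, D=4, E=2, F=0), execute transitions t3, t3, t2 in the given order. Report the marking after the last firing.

step 1: fire t3:  (A=4, B=3, C=2, D=4, E=2, F=0) → (A=4, B=2, C=2, D=4, E=2, F=2)
step 2: fire t3:  (A=4, B=2, C=2, D=4, E=2, F=2) → (A=4, B=1, C=2, D=4, E=2, F=4)
step 3: fire t2:  (A=4, B=1, C=2, D=4, E=2, F=4) → (A=4, B=2, C=2, D=4, E=1, F=6)

(A=4, B=2, C=2, D=4, E=1, F=6)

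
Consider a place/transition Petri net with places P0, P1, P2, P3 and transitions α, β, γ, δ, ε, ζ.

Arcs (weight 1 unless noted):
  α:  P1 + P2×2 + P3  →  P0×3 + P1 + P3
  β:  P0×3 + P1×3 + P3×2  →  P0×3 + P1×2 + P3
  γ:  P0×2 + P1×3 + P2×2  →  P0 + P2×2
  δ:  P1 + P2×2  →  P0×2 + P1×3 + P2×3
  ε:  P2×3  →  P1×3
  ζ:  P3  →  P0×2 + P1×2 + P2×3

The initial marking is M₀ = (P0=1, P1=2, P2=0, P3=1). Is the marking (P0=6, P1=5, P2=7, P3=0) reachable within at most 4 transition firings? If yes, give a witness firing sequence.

NO — not reachable within 4 firings

depth 0: 1 marking
depth 1: 2 markings reached so far
depth 2: 5 markings reached so far
depth 3: 9 markings reached so far
depth 4: 14 markings reached so far
target is not among the 14 markings reachable within 4 steps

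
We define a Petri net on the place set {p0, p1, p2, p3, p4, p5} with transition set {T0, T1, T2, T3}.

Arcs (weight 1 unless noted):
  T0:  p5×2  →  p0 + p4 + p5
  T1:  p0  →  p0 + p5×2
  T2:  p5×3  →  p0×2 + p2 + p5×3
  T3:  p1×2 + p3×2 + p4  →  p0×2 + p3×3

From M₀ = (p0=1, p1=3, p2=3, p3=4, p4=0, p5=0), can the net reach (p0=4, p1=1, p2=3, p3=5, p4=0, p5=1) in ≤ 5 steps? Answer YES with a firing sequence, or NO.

YES — reachable via ⟨T1, T0, T3⟩ (3 firings)

step 1: fire T1:  (p0=1, p1=3, p2=3, p3=4, p4=0, p5=0) → (p0=1, p1=3, p2=3, p3=4, p4=0, p5=2)
step 2: fire T0:  (p0=1, p1=3, p2=3, p3=4, p4=0, p5=2) → (p0=2, p1=3, p2=3, p3=4, p4=1, p5=1)
step 3: fire T3:  (p0=2, p1=3, p2=3, p3=4, p4=1, p5=1) → (p0=4, p1=1, p2=3, p3=5, p4=0, p5=1)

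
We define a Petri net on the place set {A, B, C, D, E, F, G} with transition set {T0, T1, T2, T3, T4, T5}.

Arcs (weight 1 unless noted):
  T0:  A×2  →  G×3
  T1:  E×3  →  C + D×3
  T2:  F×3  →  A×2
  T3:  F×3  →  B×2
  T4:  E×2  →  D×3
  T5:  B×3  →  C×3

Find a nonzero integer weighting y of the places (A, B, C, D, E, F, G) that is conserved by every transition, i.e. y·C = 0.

y = (A:3, B:3, C:3, D:2, E:3, F:2, G:2)

Incidence matrix C (rows=places, cols=transitions):
       T0   T1   T2   T3   T4   T5
    A  -2    0    2    0    0    0
    B   0    0    0    2    0   -3
    C   0    1    0    0    0    3
    D   0    3    0    0    3    0
    E   0   -3    0    0   -2    0
    F   0    0   -3   -3    0    0
    G   3    0    0    0    0    0

Candidate y = [3, 3, 3, 2, 3, 2, 2]; check y·C column-wise:
  col T0: 3·-2 + 3·0 + 3·0 + 2·0 + 3·0 + 2·0 + 2·3 = 0
  col T1: 3·0 + 3·0 + 3·1 + 2·3 + 3·-3 + 2·0 + 2·0 = 0
  col T2: 3·2 + 3·0 + 3·0 + 2·0 + 3·0 + 2·-3 + 2·0 = 0
  col T3: 3·0 + 3·2 + 3·0 + 2·0 + 3·0 + 2·-3 + 2·0 = 0
  col T4: 3·0 + 3·0 + 3·0 + 2·3 + 3·-2 + 2·0 + 2·0 = 0
  col T5: 3·0 + 3·-3 + 3·3 + 2·0 + 3·0 + 2·0 + 2·0 = 0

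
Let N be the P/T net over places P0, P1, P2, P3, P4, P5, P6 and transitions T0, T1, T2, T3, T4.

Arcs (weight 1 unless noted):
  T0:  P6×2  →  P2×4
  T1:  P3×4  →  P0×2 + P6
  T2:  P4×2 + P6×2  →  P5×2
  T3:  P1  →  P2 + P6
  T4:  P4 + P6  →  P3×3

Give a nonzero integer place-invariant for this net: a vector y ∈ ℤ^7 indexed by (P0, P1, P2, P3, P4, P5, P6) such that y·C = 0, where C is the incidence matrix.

y = (P0:2, P1:0, P2:0, P3:1, P4:3, P5:3, P6:0)

Incidence matrix C (rows=places, cols=transitions):
       T0   T1   T2   T3   T4
   P0   0    2    0    0    0
   P1   0    0    0   -1    0
   P2   4    0    0    1    0
   P3   0   -4    0    0    3
   P4   0    0   -2    0   -1
   P5   0    0    2    0    0
   P6  -2    1   -2    1   -1

Candidate y = [2, 0, 0, 1, 3, 3, 0]; check y·C column-wise:
  col T0: 2·0 + 0·4 + 1·0 + 3·0 + 3·0 + 0·-2 = 0
  col T1: 2·2 + 1·-4 + 3·0 + 3·0 + 0·1 = 0
  col T2: 2·0 + 1·0 + 3·-2 + 3·2 + 0·-2 = 0
  col T3: 2·0 + 0·-1 + 0·1 + 1·0 + 3·0 + 3·0 + 0·1 = 0
  col T4: 2·0 + 1·3 + 3·-1 + 3·0 + 0·-1 = 0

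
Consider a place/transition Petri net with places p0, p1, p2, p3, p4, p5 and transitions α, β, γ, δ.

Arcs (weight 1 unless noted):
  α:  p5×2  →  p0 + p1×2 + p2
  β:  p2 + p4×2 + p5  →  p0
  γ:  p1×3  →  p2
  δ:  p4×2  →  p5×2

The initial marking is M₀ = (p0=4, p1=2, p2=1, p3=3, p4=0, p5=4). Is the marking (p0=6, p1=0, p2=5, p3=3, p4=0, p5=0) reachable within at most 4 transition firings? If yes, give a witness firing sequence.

step 1: fire α:  (p0=4, p1=2, p2=1, p3=3, p4=0, p5=4) → (p0=5, p1=4, p2=2, p3=3, p4=0, p5=2)
step 2: fire α:  (p0=5, p1=4, p2=2, p3=3, p4=0, p5=2) → (p0=6, p1=6, p2=3, p3=3, p4=0, p5=0)
step 3: fire γ:  (p0=6, p1=6, p2=3, p3=3, p4=0, p5=0) → (p0=6, p1=3, p2=4, p3=3, p4=0, p5=0)
step 4: fire γ:  (p0=6, p1=3, p2=4, p3=3, p4=0, p5=0) → (p0=6, p1=0, p2=5, p3=3, p4=0, p5=0)

YES — reachable via ⟨α, α, γ, γ⟩ (4 firings)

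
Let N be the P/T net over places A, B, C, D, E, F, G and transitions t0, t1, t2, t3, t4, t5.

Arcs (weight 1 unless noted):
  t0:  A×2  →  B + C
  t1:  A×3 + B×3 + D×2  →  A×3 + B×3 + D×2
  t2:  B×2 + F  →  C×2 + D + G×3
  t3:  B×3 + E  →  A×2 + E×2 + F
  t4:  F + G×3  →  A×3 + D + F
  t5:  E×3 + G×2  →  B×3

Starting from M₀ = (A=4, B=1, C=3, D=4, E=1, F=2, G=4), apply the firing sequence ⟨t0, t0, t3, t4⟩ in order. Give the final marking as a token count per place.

step 1: fire t0:  (A=4, B=1, C=3, D=4, E=1, F=2, G=4) → (A=2, B=2, C=4, D=4, E=1, F=2, G=4)
step 2: fire t0:  (A=2, B=2, C=4, D=4, E=1, F=2, G=4) → (A=0, B=3, C=5, D=4, E=1, F=2, G=4)
step 3: fire t3:  (A=0, B=3, C=5, D=4, E=1, F=2, G=4) → (A=2, B=0, C=5, D=4, E=2, F=3, G=4)
step 4: fire t4:  (A=2, B=0, C=5, D=4, E=2, F=3, G=4) → (A=5, B=0, C=5, D=5, E=2, F=3, G=1)

(A=5, B=0, C=5, D=5, E=2, F=3, G=1)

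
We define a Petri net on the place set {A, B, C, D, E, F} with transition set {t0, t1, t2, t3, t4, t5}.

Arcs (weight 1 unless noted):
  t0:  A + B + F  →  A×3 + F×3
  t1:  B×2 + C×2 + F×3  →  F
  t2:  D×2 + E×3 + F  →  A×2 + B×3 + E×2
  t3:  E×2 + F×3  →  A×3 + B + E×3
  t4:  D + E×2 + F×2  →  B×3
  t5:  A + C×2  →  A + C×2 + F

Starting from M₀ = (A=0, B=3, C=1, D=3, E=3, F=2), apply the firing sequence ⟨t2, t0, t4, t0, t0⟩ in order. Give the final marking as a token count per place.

step 1: fire t2:  (A=0, B=3, C=1, D=3, E=3, F=2) → (A=2, B=6, C=1, D=1, E=2, F=1)
step 2: fire t0:  (A=2, B=6, C=1, D=1, E=2, F=1) → (A=4, B=5, C=1, D=1, E=2, F=3)
step 3: fire t4:  (A=4, B=5, C=1, D=1, E=2, F=3) → (A=4, B=8, C=1, D=0, E=0, F=1)
step 4: fire t0:  (A=4, B=8, C=1, D=0, E=0, F=1) → (A=6, B=7, C=1, D=0, E=0, F=3)
step 5: fire t0:  (A=6, B=7, C=1, D=0, E=0, F=3) → (A=8, B=6, C=1, D=0, E=0, F=5)

(A=8, B=6, C=1, D=0, E=0, F=5)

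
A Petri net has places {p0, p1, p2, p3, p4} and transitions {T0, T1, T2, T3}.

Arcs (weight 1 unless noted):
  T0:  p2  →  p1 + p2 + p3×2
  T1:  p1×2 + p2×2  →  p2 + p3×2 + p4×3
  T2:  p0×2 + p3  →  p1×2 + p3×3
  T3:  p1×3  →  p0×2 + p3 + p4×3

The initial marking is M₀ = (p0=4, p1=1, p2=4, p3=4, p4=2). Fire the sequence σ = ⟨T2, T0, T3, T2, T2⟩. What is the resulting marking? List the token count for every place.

(p0=0, p1=5, p2=4, p3=13, p4=5)

step 1: fire T2:  (p0=4, p1=1, p2=4, p3=4, p4=2) → (p0=2, p1=3, p2=4, p3=6, p4=2)
step 2: fire T0:  (p0=2, p1=3, p2=4, p3=6, p4=2) → (p0=2, p1=4, p2=4, p3=8, p4=2)
step 3: fire T3:  (p0=2, p1=4, p2=4, p3=8, p4=2) → (p0=4, p1=1, p2=4, p3=9, p4=5)
step 4: fire T2:  (p0=4, p1=1, p2=4, p3=9, p4=5) → (p0=2, p1=3, p2=4, p3=11, p4=5)
step 5: fire T2:  (p0=2, p1=3, p2=4, p3=11, p4=5) → (p0=0, p1=5, p2=4, p3=13, p4=5)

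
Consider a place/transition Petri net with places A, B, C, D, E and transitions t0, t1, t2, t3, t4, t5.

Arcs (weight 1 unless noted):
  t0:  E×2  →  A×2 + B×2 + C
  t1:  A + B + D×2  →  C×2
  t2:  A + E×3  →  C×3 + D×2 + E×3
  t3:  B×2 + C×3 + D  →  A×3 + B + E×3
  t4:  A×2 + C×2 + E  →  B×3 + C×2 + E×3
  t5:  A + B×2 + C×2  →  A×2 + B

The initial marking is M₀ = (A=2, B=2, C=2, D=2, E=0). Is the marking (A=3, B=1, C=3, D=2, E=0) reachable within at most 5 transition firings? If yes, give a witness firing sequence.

depth 0: 1 marking
depth 1: 3 markings reached so far
depth 2: 4 markings reached so far
depth 3: 4 markings reached so far
(frontier empty at depth 3; search complete)
target is not among the 4 markings reachable within 5 steps

NO — not reachable within 5 firings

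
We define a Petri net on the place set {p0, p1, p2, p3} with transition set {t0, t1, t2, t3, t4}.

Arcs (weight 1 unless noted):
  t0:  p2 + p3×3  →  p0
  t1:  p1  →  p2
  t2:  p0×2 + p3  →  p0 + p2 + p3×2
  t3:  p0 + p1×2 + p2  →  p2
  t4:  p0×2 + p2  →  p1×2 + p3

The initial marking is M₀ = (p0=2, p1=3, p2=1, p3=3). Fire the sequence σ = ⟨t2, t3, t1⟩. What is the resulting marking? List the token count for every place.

(p0=0, p1=0, p2=3, p3=4)

step 1: fire t2:  (p0=2, p1=3, p2=1, p3=3) → (p0=1, p1=3, p2=2, p3=4)
step 2: fire t3:  (p0=1, p1=3, p2=2, p3=4) → (p0=0, p1=1, p2=2, p3=4)
step 3: fire t1:  (p0=0, p1=1, p2=2, p3=4) → (p0=0, p1=0, p2=3, p3=4)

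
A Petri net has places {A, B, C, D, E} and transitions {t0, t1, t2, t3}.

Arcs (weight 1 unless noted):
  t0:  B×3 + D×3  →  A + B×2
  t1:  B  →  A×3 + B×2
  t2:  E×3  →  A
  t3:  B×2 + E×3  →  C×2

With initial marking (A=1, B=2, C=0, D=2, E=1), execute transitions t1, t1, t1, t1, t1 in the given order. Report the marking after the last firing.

step 1: fire t1:  (A=1, B=2, C=0, D=2, E=1) → (A=4, B=3, C=0, D=2, E=1)
step 2: fire t1:  (A=4, B=3, C=0, D=2, E=1) → (A=7, B=4, C=0, D=2, E=1)
step 3: fire t1:  (A=7, B=4, C=0, D=2, E=1) → (A=10, B=5, C=0, D=2, E=1)
step 4: fire t1:  (A=10, B=5, C=0, D=2, E=1) → (A=13, B=6, C=0, D=2, E=1)
step 5: fire t1:  (A=13, B=6, C=0, D=2, E=1) → (A=16, B=7, C=0, D=2, E=1)

(A=16, B=7, C=0, D=2, E=1)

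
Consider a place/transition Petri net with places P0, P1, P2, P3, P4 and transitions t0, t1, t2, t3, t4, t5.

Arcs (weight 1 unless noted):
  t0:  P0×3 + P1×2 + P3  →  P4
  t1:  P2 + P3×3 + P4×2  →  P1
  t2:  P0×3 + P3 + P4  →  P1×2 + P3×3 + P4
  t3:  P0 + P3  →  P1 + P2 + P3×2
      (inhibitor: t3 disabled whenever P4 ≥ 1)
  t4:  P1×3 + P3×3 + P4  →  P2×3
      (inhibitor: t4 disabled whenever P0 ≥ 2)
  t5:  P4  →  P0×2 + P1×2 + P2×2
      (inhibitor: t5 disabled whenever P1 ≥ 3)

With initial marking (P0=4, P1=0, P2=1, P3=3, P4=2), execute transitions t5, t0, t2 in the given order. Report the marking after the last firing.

(P0=0, P1=2, P2=3, P3=4, P4=2)

step 1: fire t5:  (P0=4, P1=0, P2=1, P3=3, P4=2) → (P0=6, P1=2, P2=3, P3=3, P4=1)
step 2: fire t0:  (P0=6, P1=2, P2=3, P3=3, P4=1) → (P0=3, P1=0, P2=3, P3=2, P4=2)
step 3: fire t2:  (P0=3, P1=0, P2=3, P3=2, P4=2) → (P0=0, P1=2, P2=3, P3=4, P4=2)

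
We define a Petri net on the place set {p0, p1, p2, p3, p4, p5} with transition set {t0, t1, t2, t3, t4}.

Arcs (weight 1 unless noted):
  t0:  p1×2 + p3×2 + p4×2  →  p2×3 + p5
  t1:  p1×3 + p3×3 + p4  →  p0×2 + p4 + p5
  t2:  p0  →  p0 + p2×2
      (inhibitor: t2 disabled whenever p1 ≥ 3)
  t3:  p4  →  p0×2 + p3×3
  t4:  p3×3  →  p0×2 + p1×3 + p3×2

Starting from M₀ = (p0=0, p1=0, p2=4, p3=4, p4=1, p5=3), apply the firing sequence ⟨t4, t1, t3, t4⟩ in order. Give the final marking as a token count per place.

step 1: fire t4:  (p0=0, p1=0, p2=4, p3=4, p4=1, p5=3) → (p0=2, p1=3, p2=4, p3=3, p4=1, p5=3)
step 2: fire t1:  (p0=2, p1=3, p2=4, p3=3, p4=1, p5=3) → (p0=4, p1=0, p2=4, p3=0, p4=1, p5=4)
step 3: fire t3:  (p0=4, p1=0, p2=4, p3=0, p4=1, p5=4) → (p0=6, p1=0, p2=4, p3=3, p4=0, p5=4)
step 4: fire t4:  (p0=6, p1=0, p2=4, p3=3, p4=0, p5=4) → (p0=8, p1=3, p2=4, p3=2, p4=0, p5=4)

(p0=8, p1=3, p2=4, p3=2, p4=0, p5=4)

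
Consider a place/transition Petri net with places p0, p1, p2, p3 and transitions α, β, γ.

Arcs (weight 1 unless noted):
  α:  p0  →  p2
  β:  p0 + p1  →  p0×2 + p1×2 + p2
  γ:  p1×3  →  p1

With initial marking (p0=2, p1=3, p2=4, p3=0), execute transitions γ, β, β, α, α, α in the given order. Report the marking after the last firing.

(p0=1, p1=3, p2=9, p3=0)

step 1: fire γ:  (p0=2, p1=3, p2=4, p3=0) → (p0=2, p1=1, p2=4, p3=0)
step 2: fire β:  (p0=2, p1=1, p2=4, p3=0) → (p0=3, p1=2, p2=5, p3=0)
step 3: fire β:  (p0=3, p1=2, p2=5, p3=0) → (p0=4, p1=3, p2=6, p3=0)
step 4: fire α:  (p0=4, p1=3, p2=6, p3=0) → (p0=3, p1=3, p2=7, p3=0)
step 5: fire α:  (p0=3, p1=3, p2=7, p3=0) → (p0=2, p1=3, p2=8, p3=0)
step 6: fire α:  (p0=2, p1=3, p2=8, p3=0) → (p0=1, p1=3, p2=9, p3=0)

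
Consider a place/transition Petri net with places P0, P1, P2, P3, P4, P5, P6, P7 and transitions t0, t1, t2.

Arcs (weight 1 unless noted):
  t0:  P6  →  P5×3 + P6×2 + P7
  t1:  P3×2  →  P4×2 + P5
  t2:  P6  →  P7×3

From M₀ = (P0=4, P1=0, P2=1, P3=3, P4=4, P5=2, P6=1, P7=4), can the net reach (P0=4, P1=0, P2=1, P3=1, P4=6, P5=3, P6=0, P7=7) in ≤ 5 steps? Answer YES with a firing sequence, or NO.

YES — reachable via ⟨t1, t2⟩ (2 firings)

step 1: fire t1:  (P0=4, P1=0, P2=1, P3=3, P4=4, P5=2, P6=1, P7=4) → (P0=4, P1=0, P2=1, P3=1, P4=6, P5=3, P6=1, P7=4)
step 2: fire t2:  (P0=4, P1=0, P2=1, P3=1, P4=6, P5=3, P6=1, P7=4) → (P0=4, P1=0, P2=1, P3=1, P4=6, P5=3, P6=0, P7=7)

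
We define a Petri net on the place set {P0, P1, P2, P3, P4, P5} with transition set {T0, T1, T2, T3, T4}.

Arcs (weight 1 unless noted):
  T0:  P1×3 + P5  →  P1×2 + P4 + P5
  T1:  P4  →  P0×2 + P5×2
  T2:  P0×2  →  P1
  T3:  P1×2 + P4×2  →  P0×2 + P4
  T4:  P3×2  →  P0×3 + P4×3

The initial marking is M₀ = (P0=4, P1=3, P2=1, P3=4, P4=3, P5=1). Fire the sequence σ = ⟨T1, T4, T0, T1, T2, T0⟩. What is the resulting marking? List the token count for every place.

step 1: fire T1:  (P0=4, P1=3, P2=1, P3=4, P4=3, P5=1) → (P0=6, P1=3, P2=1, P3=4, P4=2, P5=3)
step 2: fire T4:  (P0=6, P1=3, P2=1, P3=4, P4=2, P5=3) → (P0=9, P1=3, P2=1, P3=2, P4=5, P5=3)
step 3: fire T0:  (P0=9, P1=3, P2=1, P3=2, P4=5, P5=3) → (P0=9, P1=2, P2=1, P3=2, P4=6, P5=3)
step 4: fire T1:  (P0=9, P1=2, P2=1, P3=2, P4=6, P5=3) → (P0=11, P1=2, P2=1, P3=2, P4=5, P5=5)
step 5: fire T2:  (P0=11, P1=2, P2=1, P3=2, P4=5, P5=5) → (P0=9, P1=3, P2=1, P3=2, P4=5, P5=5)
step 6: fire T0:  (P0=9, P1=3, P2=1, P3=2, P4=5, P5=5) → (P0=9, P1=2, P2=1, P3=2, P4=6, P5=5)

(P0=9, P1=2, P2=1, P3=2, P4=6, P5=5)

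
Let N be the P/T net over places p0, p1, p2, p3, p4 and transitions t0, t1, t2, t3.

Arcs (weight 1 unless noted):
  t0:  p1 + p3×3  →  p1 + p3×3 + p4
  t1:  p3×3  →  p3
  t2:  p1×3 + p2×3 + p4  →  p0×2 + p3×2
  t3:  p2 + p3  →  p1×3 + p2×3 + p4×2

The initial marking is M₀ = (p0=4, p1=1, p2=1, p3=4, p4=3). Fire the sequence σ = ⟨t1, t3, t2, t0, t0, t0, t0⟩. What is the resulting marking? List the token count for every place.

(p0=6, p1=1, p2=0, p3=3, p4=8)

step 1: fire t1:  (p0=4, p1=1, p2=1, p3=4, p4=3) → (p0=4, p1=1, p2=1, p3=2, p4=3)
step 2: fire t3:  (p0=4, p1=1, p2=1, p3=2, p4=3) → (p0=4, p1=4, p2=3, p3=1, p4=5)
step 3: fire t2:  (p0=4, p1=4, p2=3, p3=1, p4=5) → (p0=6, p1=1, p2=0, p3=3, p4=4)
step 4: fire t0:  (p0=6, p1=1, p2=0, p3=3, p4=4) → (p0=6, p1=1, p2=0, p3=3, p4=5)
step 5: fire t0:  (p0=6, p1=1, p2=0, p3=3, p4=5) → (p0=6, p1=1, p2=0, p3=3, p4=6)
step 6: fire t0:  (p0=6, p1=1, p2=0, p3=3, p4=6) → (p0=6, p1=1, p2=0, p3=3, p4=7)
step 7: fire t0:  (p0=6, p1=1, p2=0, p3=3, p4=7) → (p0=6, p1=1, p2=0, p3=3, p4=8)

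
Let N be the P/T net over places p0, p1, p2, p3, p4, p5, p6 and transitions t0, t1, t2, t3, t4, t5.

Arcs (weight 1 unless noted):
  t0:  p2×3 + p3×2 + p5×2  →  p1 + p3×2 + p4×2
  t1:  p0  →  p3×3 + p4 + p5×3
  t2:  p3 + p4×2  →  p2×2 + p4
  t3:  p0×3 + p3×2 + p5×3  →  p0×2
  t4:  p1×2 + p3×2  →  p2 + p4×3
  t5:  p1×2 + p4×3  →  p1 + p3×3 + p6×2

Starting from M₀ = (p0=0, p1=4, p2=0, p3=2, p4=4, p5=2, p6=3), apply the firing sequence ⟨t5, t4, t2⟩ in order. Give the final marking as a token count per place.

(p0=0, p1=1, p2=3, p3=2, p4=3, p5=2, p6=5)

step 1: fire t5:  (p0=0, p1=4, p2=0, p3=2, p4=4, p5=2, p6=3) → (p0=0, p1=3, p2=0, p3=5, p4=1, p5=2, p6=5)
step 2: fire t4:  (p0=0, p1=3, p2=0, p3=5, p4=1, p5=2, p6=5) → (p0=0, p1=1, p2=1, p3=3, p4=4, p5=2, p6=5)
step 3: fire t2:  (p0=0, p1=1, p2=1, p3=3, p4=4, p5=2, p6=5) → (p0=0, p1=1, p2=3, p3=2, p4=3, p5=2, p6=5)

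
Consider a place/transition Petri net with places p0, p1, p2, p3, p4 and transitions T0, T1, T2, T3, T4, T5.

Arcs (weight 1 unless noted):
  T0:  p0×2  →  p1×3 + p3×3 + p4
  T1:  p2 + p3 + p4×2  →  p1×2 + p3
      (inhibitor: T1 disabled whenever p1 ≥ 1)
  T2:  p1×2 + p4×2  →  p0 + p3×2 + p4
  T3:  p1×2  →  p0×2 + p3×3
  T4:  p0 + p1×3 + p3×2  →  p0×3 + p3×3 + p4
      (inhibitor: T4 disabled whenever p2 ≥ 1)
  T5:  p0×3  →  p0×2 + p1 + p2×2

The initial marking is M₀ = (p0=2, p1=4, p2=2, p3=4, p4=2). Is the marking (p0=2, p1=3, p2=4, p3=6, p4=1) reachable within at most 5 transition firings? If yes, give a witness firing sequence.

step 1: fire T2:  (p0=2, p1=4, p2=2, p3=4, p4=2) → (p0=3, p1=2, p2=2, p3=6, p4=1)
step 2: fire T5:  (p0=3, p1=2, p2=2, p3=6, p4=1) → (p0=2, p1=3, p2=4, p3=6, p4=1)

YES — reachable via ⟨T2, T5⟩ (2 firings)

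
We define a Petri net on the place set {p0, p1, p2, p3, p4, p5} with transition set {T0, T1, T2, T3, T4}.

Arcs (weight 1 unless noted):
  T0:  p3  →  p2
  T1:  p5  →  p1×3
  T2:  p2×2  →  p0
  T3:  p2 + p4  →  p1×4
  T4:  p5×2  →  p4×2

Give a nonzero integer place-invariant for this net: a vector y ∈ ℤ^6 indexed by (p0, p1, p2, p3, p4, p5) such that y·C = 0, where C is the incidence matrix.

y = (p0:2, p1:1, p2:1, p3:1, p4:3, p5:3)

Incidence matrix C (rows=places, cols=transitions):
       T0   T1   T2   T3   T4
   p0   0    0    1    0    0
   p1   0    3    0    4    0
   p2   1    0   -2   -1    0
   p3  -1    0    0    0    0
   p4   0    0    0   -1    2
   p5   0   -1    0    0   -2

Candidate y = [2, 1, 1, 1, 3, 3]; check y·C column-wise:
  col T0: 2·0 + 1·0 + 1·1 + 1·-1 + 3·0 + 3·0 = 0
  col T1: 2·0 + 1·3 + 1·0 + 1·0 + 3·0 + 3·-1 = 0
  col T2: 2·1 + 1·0 + 1·-2 + 1·0 + 3·0 + 3·0 = 0
  col T3: 2·0 + 1·4 + 1·-1 + 1·0 + 3·-1 + 3·0 = 0
  col T4: 2·0 + 1·0 + 1·0 + 1·0 + 3·2 + 3·-2 = 0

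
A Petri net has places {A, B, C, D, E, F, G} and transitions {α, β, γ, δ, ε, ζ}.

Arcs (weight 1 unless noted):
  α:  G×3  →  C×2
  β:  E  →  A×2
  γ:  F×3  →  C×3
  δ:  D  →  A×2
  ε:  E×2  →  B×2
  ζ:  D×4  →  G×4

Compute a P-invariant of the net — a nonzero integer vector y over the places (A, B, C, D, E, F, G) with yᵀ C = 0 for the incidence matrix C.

Incidence matrix C (rows=places, cols=transitions):
        α    β    γ    δ    ε    ζ
    A   0    2    0    2    0    0
    B   0    0    0    0    2    0
    C   2    0    3    0    0    0
    D   0    0    0   -1    0   -4
    E   0   -1    0    0   -2    0
    F   0    0   -3    0    0    0
    G  -3    0    0    0    0    4

Candidate y = [1, 2, 3, 2, 2, 3, 2]; check y·C column-wise:
  col α: 1·0 + 2·0 + 3·2 + 2·0 + 2·0 + 3·0 + 2·-3 = 0
  col β: 1·2 + 2·0 + 3·0 + 2·0 + 2·-1 + 3·0 + 2·0 = 0
  col γ: 1·0 + 2·0 + 3·3 + 2·0 + 2·0 + 3·-3 + 2·0 = 0
  col δ: 1·2 + 2·0 + 3·0 + 2·-1 + 2·0 + 3·0 + 2·0 = 0
  col ε: 1·0 + 2·2 + 3·0 + 2·0 + 2·-2 + 3·0 + 2·0 = 0
  col ζ: 1·0 + 2·0 + 3·0 + 2·-4 + 2·0 + 3·0 + 2·4 = 0

y = (A:1, B:2, C:3, D:2, E:2, F:3, G:2)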